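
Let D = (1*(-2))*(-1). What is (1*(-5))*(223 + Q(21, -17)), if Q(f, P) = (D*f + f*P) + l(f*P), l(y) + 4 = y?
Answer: 2265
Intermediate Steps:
l(y) = -4 + y
D = 2 (D = -2*(-1) = 2)
Q(f, P) = -4 + 2*f + 2*P*f (Q(f, P) = (2*f + f*P) + (-4 + f*P) = (2*f + P*f) + (-4 + P*f) = -4 + 2*f + 2*P*f)
(1*(-5))*(223 + Q(21, -17)) = (1*(-5))*(223 + (-4 + 2*21 + 2*(-17)*21)) = -5*(223 + (-4 + 42 - 714)) = -5*(223 - 676) = -5*(-453) = 2265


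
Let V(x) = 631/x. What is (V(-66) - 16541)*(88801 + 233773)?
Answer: -176179757719/33 ≈ -5.3388e+9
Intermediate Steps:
(V(-66) - 16541)*(88801 + 233773) = (631/(-66) - 16541)*(88801 + 233773) = (631*(-1/66) - 16541)*322574 = (-631/66 - 16541)*322574 = -1092337/66*322574 = -176179757719/33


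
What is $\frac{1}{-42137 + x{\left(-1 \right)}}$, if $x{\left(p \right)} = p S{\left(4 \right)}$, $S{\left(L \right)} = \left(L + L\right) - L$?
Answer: $- \frac{1}{42141} \approx -2.373 \cdot 10^{-5}$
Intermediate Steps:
$S{\left(L \right)} = L$ ($S{\left(L \right)} = 2 L - L = L$)
$x{\left(p \right)} = 4 p$ ($x{\left(p \right)} = p 4 = 4 p$)
$\frac{1}{-42137 + x{\left(-1 \right)}} = \frac{1}{-42137 + 4 \left(-1\right)} = \frac{1}{-42137 - 4} = \frac{1}{-42141} = - \frac{1}{42141}$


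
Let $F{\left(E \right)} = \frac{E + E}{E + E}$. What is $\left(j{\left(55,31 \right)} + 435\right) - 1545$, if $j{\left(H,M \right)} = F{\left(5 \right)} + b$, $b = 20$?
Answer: $-1089$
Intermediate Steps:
$F{\left(E \right)} = 1$ ($F{\left(E \right)} = \frac{2 E}{2 E} = 2 E \frac{1}{2 E} = 1$)
$j{\left(H,M \right)} = 21$ ($j{\left(H,M \right)} = 1 + 20 = 21$)
$\left(j{\left(55,31 \right)} + 435\right) - 1545 = \left(21 + 435\right) - 1545 = 456 - 1545 = -1089$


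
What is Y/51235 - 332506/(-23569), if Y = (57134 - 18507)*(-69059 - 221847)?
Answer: -264823717510368/1207557715 ≈ -2.1931e+5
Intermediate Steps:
Y = -11236826062 (Y = 38627*(-290906) = -11236826062)
Y/51235 - 332506/(-23569) = -11236826062/51235 - 332506/(-23569) = -11236826062*1/51235 - 332506*(-1/23569) = -11236826062/51235 + 332506/23569 = -264823717510368/1207557715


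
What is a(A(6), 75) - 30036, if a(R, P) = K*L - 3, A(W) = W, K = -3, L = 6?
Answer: -30057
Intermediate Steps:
a(R, P) = -21 (a(R, P) = -3*6 - 3 = -18 - 3 = -21)
a(A(6), 75) - 30036 = -21 - 30036 = -30057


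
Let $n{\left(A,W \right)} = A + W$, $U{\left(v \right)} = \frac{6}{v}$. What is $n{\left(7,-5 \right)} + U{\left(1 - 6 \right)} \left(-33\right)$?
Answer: $\frac{208}{5} \approx 41.6$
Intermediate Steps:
$n{\left(7,-5 \right)} + U{\left(1 - 6 \right)} \left(-33\right) = \left(7 - 5\right) + \frac{6}{1 - 6} \left(-33\right) = 2 + \frac{6}{-5} \left(-33\right) = 2 + 6 \left(- \frac{1}{5}\right) \left(-33\right) = 2 - - \frac{198}{5} = 2 + \frac{198}{5} = \frac{208}{5}$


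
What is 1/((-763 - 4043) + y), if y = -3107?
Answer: -1/7913 ≈ -0.00012637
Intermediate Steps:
1/((-763 - 4043) + y) = 1/((-763 - 4043) - 3107) = 1/(-4806 - 3107) = 1/(-7913) = -1/7913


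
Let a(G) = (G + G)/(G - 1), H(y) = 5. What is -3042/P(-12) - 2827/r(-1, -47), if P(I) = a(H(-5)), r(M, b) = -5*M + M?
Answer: -38471/20 ≈ -1923.6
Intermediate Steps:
r(M, b) = -4*M
a(G) = 2*G/(-1 + G) (a(G) = (2*G)/(-1 + G) = 2*G/(-1 + G))
P(I) = 5/2 (P(I) = 2*5/(-1 + 5) = 2*5/4 = 2*5*(1/4) = 5/2)
-3042/P(-12) - 2827/r(-1, -47) = -3042/5/2 - 2827/((-4*(-1))) = -3042*2/5 - 2827/4 = -6084/5 - 2827*1/4 = -6084/5 - 2827/4 = -38471/20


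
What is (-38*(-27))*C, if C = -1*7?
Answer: -7182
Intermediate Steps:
C = -7
(-38*(-27))*C = -38*(-27)*(-7) = 1026*(-7) = -7182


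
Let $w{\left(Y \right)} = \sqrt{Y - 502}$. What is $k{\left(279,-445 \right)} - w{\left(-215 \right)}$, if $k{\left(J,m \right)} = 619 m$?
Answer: $-275455 - i \sqrt{717} \approx -2.7546 \cdot 10^{5} - 26.777 i$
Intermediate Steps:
$w{\left(Y \right)} = \sqrt{-502 + Y}$
$k{\left(279,-445 \right)} - w{\left(-215 \right)} = 619 \left(-445\right) - \sqrt{-502 - 215} = -275455 - \sqrt{-717} = -275455 - i \sqrt{717}$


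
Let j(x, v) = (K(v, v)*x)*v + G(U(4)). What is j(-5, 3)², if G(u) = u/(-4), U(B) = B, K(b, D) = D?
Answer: 2116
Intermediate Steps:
G(u) = -u/4 (G(u) = u*(-¼) = -u/4)
j(x, v) = -1 + x*v² (j(x, v) = (v*x)*v - ¼*4 = x*v² - 1 = -1 + x*v²)
j(-5, 3)² = (-1 - 5*3²)² = (-1 - 5*9)² = (-1 - 45)² = (-46)² = 2116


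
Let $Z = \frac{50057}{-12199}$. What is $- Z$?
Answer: $\frac{50057}{12199} \approx 4.1034$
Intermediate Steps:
$Z = - \frac{50057}{12199}$ ($Z = 50057 \left(- \frac{1}{12199}\right) = - \frac{50057}{12199} \approx -4.1034$)
$- Z = \left(-1\right) \left(- \frac{50057}{12199}\right) = \frac{50057}{12199}$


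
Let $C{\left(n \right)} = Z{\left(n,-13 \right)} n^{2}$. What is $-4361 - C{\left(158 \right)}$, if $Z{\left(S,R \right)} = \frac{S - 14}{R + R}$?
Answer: $\frac{1740715}{13} \approx 1.339 \cdot 10^{5}$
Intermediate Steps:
$Z{\left(S,R \right)} = \frac{-14 + S}{2 R}$
$C{\left(n \right)} = n^{2} \left(\frac{7}{13} - \frac{n}{26}\right)$ ($C{\left(n \right)} = \frac{-14 + n}{2 \left(-13\right)} n^{2} = \frac{1}{2} \left(- \frac{1}{13}\right) \left(-14 + n\right) n^{2} = \left(\frac{7}{13} - \frac{n}{26}\right) n^{2} = n^{2} \left(\frac{7}{13} - \frac{n}{26}\right)$)
$-4361 - C{\left(158 \right)} = -4361 - \frac{158^{2} \left(14 - 158\right)}{26} = -4361 - \frac{1}{26} \cdot 24964 \left(14 - 158\right) = -4361 - \frac{1}{26} \cdot 24964 \left(-144\right) = -4361 - - \frac{1797408}{13} = -4361 + \frac{1797408}{13} = \frac{1740715}{13}$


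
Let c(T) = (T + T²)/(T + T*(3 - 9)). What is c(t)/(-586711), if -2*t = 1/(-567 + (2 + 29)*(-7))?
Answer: 1569/4599814240 ≈ 3.4110e-7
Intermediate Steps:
t = 1/1568 (t = -1/(2*(-567 + (2 + 29)*(-7))) = -1/(2*(-567 + 31*(-7))) = -1/(2*(-567 - 217)) = -½/(-784) = -½*(-1/784) = 1/1568 ≈ 0.00063775)
c(T) = -(T + T²)/(5*T) (c(T) = (T + T²)/(T + T*(-6)) = (T + T²)/(T - 6*T) = (T + T²)/((-5*T)) = (T + T²)*(-1/(5*T)) = -(T + T²)/(5*T))
c(t)/(-586711) = (-⅕ - ⅕*1/1568)/(-586711) = (-⅕ - 1/7840)*(-1/586711) = -1569/7840*(-1/586711) = 1569/4599814240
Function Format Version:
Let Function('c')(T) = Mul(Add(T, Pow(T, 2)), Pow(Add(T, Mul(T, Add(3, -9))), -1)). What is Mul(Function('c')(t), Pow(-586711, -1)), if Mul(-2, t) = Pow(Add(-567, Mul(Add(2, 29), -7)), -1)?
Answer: Rational(1569, 4599814240) ≈ 3.4110e-7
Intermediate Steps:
t = Rational(1, 1568) (t = Mul(Rational(-1, 2), Pow(Add(-567, Mul(Add(2, 29), -7)), -1)) = Mul(Rational(-1, 2), Pow(Add(-567, Mul(31, -7)), -1)) = Mul(Rational(-1, 2), Pow(Add(-567, -217), -1)) = Mul(Rational(-1, 2), Pow(-784, -1)) = Mul(Rational(-1, 2), Rational(-1, 784)) = Rational(1, 1568) ≈ 0.00063775)
Function('c')(T) = Mul(Rational(-1, 5), Pow(T, -1), Add(T, Pow(T, 2))) (Function('c')(T) = Mul(Add(T, Pow(T, 2)), Pow(Add(T, Mul(T, -6)), -1)) = Mul(Add(T, Pow(T, 2)), Pow(Add(T, Mul(-6, T)), -1)) = Mul(Add(T, Pow(T, 2)), Pow(Mul(-5, T), -1)) = Mul(Add(T, Pow(T, 2)), Mul(Rational(-1, 5), Pow(T, -1))) = Mul(Rational(-1, 5), Pow(T, -1), Add(T, Pow(T, 2))))
Mul(Function('c')(t), Pow(-586711, -1)) = Mul(Add(Rational(-1, 5), Mul(Rational(-1, 5), Rational(1, 1568))), Pow(-586711, -1)) = Mul(Add(Rational(-1, 5), Rational(-1, 7840)), Rational(-1, 586711)) = Mul(Rational(-1569, 7840), Rational(-1, 586711)) = Rational(1569, 4599814240)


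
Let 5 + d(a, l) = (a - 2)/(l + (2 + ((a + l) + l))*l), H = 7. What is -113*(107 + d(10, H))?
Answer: -2179318/189 ≈ -11531.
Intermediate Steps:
d(a, l) = -5 + (-2 + a)/(l + l*(2 + a + 2*l)) (d(a, l) = -5 + (a - 2)/(l + (2 + ((a + l) + l))*l) = -5 + (-2 + a)/(l + (2 + (a + 2*l))*l) = -5 + (-2 + a)/(l + (2 + a + 2*l)*l) = -5 + (-2 + a)/(l + l*(2 + a + 2*l)))
-113*(107 + d(10, H)) = -113*(107 + (-2 + 10 - 15*7 - 10*7**2 - 5*10*7)/(7*(3 + 10 + 2*7))) = -113*(107 + (-2 + 10 - 105 - 10*49 - 350)/(7*(3 + 10 + 14))) = -113*(107 + (1/7)*(-2 + 10 - 105 - 490 - 350)/27) = -113*(107 + (1/7)*(1/27)*(-937)) = -113*(107 - 937/189) = -113*19286/189 = -2179318/189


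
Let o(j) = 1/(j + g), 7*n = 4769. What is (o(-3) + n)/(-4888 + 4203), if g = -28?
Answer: -147832/148645 ≈ -0.99453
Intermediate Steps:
n = 4769/7 (n = (⅐)*4769 = 4769/7 ≈ 681.29)
o(j) = 1/(-28 + j) (o(j) = 1/(j - 28) = 1/(-28 + j))
(o(-3) + n)/(-4888 + 4203) = (1/(-28 - 3) + 4769/7)/(-4888 + 4203) = (1/(-31) + 4769/7)/(-685) = (-1/31 + 4769/7)*(-1/685) = (147832/217)*(-1/685) = -147832/148645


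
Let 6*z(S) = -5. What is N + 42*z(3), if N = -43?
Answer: -78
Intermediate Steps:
z(S) = -⅚ (z(S) = (⅙)*(-5) = -⅚)
N + 42*z(3) = -43 + 42*(-⅚) = -43 - 35 = -78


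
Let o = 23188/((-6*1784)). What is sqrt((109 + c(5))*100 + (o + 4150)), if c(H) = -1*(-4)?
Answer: sqrt(27655391607)/1338 ≈ 124.29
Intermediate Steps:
c(H) = 4
o = -5797/2676 (o = 23188/(-10704) = 23188*(-1/10704) = -5797/2676 ≈ -2.1663)
sqrt((109 + c(5))*100 + (o + 4150)) = sqrt((109 + 4)*100 + (-5797/2676 + 4150)) = sqrt(113*100 + 11099603/2676) = sqrt(11300 + 11099603/2676) = sqrt(41338403/2676) = sqrt(27655391607)/1338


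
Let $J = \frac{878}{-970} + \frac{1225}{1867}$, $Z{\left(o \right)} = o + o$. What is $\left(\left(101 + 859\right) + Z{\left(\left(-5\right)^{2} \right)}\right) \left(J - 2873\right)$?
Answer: $- \frac{525545949846}{181099} \approx -2.902 \cdot 10^{6}$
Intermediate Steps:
$Z{\left(o \right)} = 2 o$
$J = - \frac{225488}{905495}$ ($J = 878 \left(- \frac{1}{970}\right) + 1225 \cdot \frac{1}{1867} = - \frac{439}{485} + \frac{1225}{1867} = - \frac{225488}{905495} \approx -0.24902$)
$\left(\left(101 + 859\right) + Z{\left(\left(-5\right)^{2} \right)}\right) \left(J - 2873\right) = \left(\left(101 + 859\right) + 2 \left(-5\right)^{2}\right) \left(- \frac{225488}{905495} - 2873\right) = \left(960 + 2 \cdot 25\right) \left(- \frac{2601712623}{905495}\right) = \left(960 + 50\right) \left(- \frac{2601712623}{905495}\right) = 1010 \left(- \frac{2601712623}{905495}\right) = - \frac{525545949846}{181099}$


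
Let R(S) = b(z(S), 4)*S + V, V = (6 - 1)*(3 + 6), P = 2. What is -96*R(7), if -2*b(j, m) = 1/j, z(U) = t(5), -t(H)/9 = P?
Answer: -13016/3 ≈ -4338.7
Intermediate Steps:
t(H) = -18 (t(H) = -9*2 = -18)
z(U) = -18
b(j, m) = -1/(2*j)
V = 45 (V = 5*9 = 45)
R(S) = 45 + S/36 (R(S) = (-½/(-18))*S + 45 = (-½*(-1/18))*S + 45 = S/36 + 45 = 45 + S/36)
-96*R(7) = -96*(45 + (1/36)*7) = -96*(45 + 7/36) = -96*1627/36 = -13016/3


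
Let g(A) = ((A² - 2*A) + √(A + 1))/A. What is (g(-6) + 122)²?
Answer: (684 - I*√5)²/36 ≈ 12996.0 - 84.971*I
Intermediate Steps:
g(A) = (A² + √(1 + A) - 2*A)/A (g(A) = ((A² - 2*A) + √(1 + A))/A = (A² + √(1 + A) - 2*A)/A)
(g(-6) + 122)² = ((-2 - 6 + √(1 - 6)/(-6)) + 122)² = ((-2 - 6 - I*√5/6) + 122)² = ((-8 - I*√5/6) + 122)² = (114 - I*√5/6)²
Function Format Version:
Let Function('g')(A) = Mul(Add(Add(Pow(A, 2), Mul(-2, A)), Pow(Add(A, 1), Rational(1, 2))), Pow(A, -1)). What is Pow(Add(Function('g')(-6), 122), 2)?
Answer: Mul(Rational(1, 36), Pow(Add(684, Mul(-1, I, Pow(5, Rational(1, 2)))), 2)) ≈ Add(12996., Mul(-84.971, I))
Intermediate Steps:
Function('g')(A) = Mul(Pow(A, -1), Add(Pow(A, 2), Pow(Add(1, A), Rational(1, 2)), Mul(-2, A))) (Function('g')(A) = Mul(Add(Add(Pow(A, 2), Mul(-2, A)), Pow(Add(1, A), Rational(1, 2))), Pow(A, -1)) = Mul(Add(Pow(A, 2), Pow(Add(1, A), Rational(1, 2)), Mul(-2, A)), Pow(A, -1)) = Mul(Pow(A, -1), Add(Pow(A, 2), Pow(Add(1, A), Rational(1, 2)), Mul(-2, A))))
Pow(Add(Function('g')(-6), 122), 2) = Pow(Add(Add(-2, -6, Mul(Pow(-6, -1), Pow(Add(1, -6), Rational(1, 2)))), 122), 2) = Pow(Add(Add(-2, -6, Mul(Rational(-1, 6), Pow(-5, Rational(1, 2)))), 122), 2) = Pow(Add(Add(-2, -6, Mul(Rational(-1, 6), Mul(I, Pow(5, Rational(1, 2))))), 122), 2) = Pow(Add(Add(-2, -6, Mul(Rational(-1, 6), I, Pow(5, Rational(1, 2)))), 122), 2) = Pow(Add(Add(-8, Mul(Rational(-1, 6), I, Pow(5, Rational(1, 2)))), 122), 2) = Pow(Add(114, Mul(Rational(-1, 6), I, Pow(5, Rational(1, 2)))), 2)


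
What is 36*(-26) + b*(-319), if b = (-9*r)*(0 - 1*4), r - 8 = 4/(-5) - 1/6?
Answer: -408534/5 ≈ -81707.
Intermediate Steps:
r = 211/30 (r = 8 + (4/(-5) - 1/6) = 8 + (4*(-⅕) - 1*⅙) = 8 + (-⅘ - ⅙) = 8 - 29/30 = 211/30 ≈ 7.0333)
b = 1266/5 (b = (-9*211/30)*(0 - 1*4) = -633*(0 - 4)/10 = -633/10*(-4) = 1266/5 ≈ 253.20)
36*(-26) + b*(-319) = 36*(-26) + (1266/5)*(-319) = -936 - 403854/5 = -408534/5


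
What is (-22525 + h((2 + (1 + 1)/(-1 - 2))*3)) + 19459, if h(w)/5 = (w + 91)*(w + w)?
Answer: 734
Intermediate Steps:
h(w) = 10*w*(91 + w) (h(w) = 5*((w + 91)*(w + w)) = 5*((91 + w)*(2*w)) = 5*(2*w*(91 + w)) = 10*w*(91 + w))
(-22525 + h((2 + (1 + 1)/(-1 - 2))*3)) + 19459 = (-22525 + 10*((2 + (1 + 1)/(-1 - 2))*3)*(91 + (2 + (1 + 1)/(-1 - 2))*3)) + 19459 = (-22525 + 10*((2 + 2/(-3))*3)*(91 + (2 + 2/(-3))*3)) + 19459 = (-22525 + 10*((2 + 2*(-⅓))*3)*(91 + (2 + 2*(-⅓))*3)) + 19459 = (-22525 + 10*((2 - ⅔)*3)*(91 + (2 - ⅔)*3)) + 19459 = (-22525 + 10*((4/3)*3)*(91 + (4/3)*3)) + 19459 = (-22525 + 10*4*(91 + 4)) + 19459 = (-22525 + 10*4*95) + 19459 = (-22525 + 3800) + 19459 = -18725 + 19459 = 734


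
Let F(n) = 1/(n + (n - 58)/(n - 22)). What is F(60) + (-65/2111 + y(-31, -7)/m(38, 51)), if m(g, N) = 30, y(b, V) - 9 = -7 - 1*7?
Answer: -2612987/14451906 ≈ -0.18081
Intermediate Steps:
y(b, V) = -5 (y(b, V) = 9 + (-7 - 1*7) = 9 + (-7 - 7) = 9 - 14 = -5)
F(n) = 1/(n + (-58 + n)/(-22 + n))
F(60) + (-65/2111 + y(-31, -7)/m(38, 51)) = (22 - 1*60)/(58 - 1*60² + 21*60) + (-65/2111 - 5/30) = (22 - 60)/(58 - 1*3600 + 1260) + (-65*1/2111 - 5*1/30) = -38/(58 - 3600 + 1260) + (-65/2111 - ⅙) = -38/(-2282) - 2501/12666 = -1/2282*(-38) - 2501/12666 = 19/1141 - 2501/12666 = -2612987/14451906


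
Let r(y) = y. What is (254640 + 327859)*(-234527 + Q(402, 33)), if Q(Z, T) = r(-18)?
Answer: -136622227955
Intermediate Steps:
Q(Z, T) = -18
(254640 + 327859)*(-234527 + Q(402, 33)) = (254640 + 327859)*(-234527 - 18) = 582499*(-234545) = -136622227955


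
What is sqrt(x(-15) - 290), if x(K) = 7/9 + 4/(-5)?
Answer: I*sqrt(65255)/15 ≈ 17.03*I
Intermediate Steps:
x(K) = -1/45 (x(K) = 7*(1/9) + 4*(-1/5) = 7/9 - 4/5 = -1/45)
sqrt(x(-15) - 290) = sqrt(-1/45 - 290) = sqrt(-13051/45) = I*sqrt(65255)/15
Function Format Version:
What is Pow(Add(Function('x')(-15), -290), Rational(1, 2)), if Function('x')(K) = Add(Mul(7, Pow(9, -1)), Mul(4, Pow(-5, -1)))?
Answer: Mul(Rational(1, 15), I, Pow(65255, Rational(1, 2))) ≈ Mul(17.030, I)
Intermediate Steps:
Function('x')(K) = Rational(-1, 45) (Function('x')(K) = Add(Mul(7, Rational(1, 9)), Mul(4, Rational(-1, 5))) = Add(Rational(7, 9), Rational(-4, 5)) = Rational(-1, 45))
Pow(Add(Function('x')(-15), -290), Rational(1, 2)) = Pow(Add(Rational(-1, 45), -290), Rational(1, 2)) = Pow(Rational(-13051, 45), Rational(1, 2)) = Mul(Rational(1, 15), I, Pow(65255, Rational(1, 2)))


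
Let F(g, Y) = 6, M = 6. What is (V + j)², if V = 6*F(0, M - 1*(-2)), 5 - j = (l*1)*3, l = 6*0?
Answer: 1681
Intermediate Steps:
l = 0
j = 5 (j = 5 - 0*1*3 = 5 - 0*3 = 5 - 1*0 = 5 + 0 = 5)
V = 36 (V = 6*6 = 36)
(V + j)² = (36 + 5)² = 41² = 1681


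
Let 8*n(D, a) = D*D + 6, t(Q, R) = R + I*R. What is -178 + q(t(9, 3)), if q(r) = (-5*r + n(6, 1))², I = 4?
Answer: 74993/16 ≈ 4687.1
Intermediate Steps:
t(Q, R) = 5*R (t(Q, R) = R + 4*R = 5*R)
n(D, a) = ¾ + D²/8 (n(D, a) = (D*D + 6)/8 = (D² + 6)/8 = (6 + D²)/8 = ¾ + D²/8)
q(r) = (21/4 - 5*r)² (q(r) = (-5*r + (¾ + (⅛)*6²))² = (-5*r + (¾ + (⅛)*36))² = (-5*r + (¾ + 9/2))² = (-5*r + 21/4)² = (21/4 - 5*r)²)
-178 + q(t(9, 3)) = -178 + (-21 + 20*(5*3))²/16 = -178 + (-21 + 20*15)²/16 = -178 + (-21 + 300)²/16 = -178 + (1/16)*279² = -178 + (1/16)*77841 = -178 + 77841/16 = 74993/16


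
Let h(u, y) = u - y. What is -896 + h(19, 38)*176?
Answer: -4240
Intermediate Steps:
-896 + h(19, 38)*176 = -896 + (19 - 1*38)*176 = -896 + (19 - 38)*176 = -896 - 19*176 = -896 - 3344 = -4240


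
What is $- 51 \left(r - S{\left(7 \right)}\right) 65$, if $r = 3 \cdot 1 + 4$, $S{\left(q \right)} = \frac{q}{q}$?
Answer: $-19890$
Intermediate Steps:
$S{\left(q \right)} = 1$
$r = 7$ ($r = 3 + 4 = 7$)
$- 51 \left(r - S{\left(7 \right)}\right) 65 = - 51 \left(7 - 1\right) 65 = \left(-51\right) 6 \cdot 65 = \left(-306\right) 65 = -19890$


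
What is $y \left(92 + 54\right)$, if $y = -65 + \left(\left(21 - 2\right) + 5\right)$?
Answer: $-5986$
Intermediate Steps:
$y = -41$ ($y = -65 + \left(19 + 5\right) = -65 + 24 = -41$)
$y \left(92 + 54\right) = - 41 \left(92 + 54\right) = \left(-41\right) 146 = -5986$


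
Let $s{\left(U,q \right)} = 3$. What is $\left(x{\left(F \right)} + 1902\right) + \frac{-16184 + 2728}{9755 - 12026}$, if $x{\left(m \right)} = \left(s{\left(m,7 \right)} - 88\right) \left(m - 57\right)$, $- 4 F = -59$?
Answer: $\frac{49954507}{9084} \approx 5499.2$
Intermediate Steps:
$F = \frac{59}{4}$ ($F = \left(- \frac{1}{4}\right) \left(-59\right) = \frac{59}{4} \approx 14.75$)
$x{\left(m \right)} = 4845 - 85 m$ ($x{\left(m \right)} = \left(3 - 88\right) \left(m - 57\right) = - 85 \left(-57 + m\right) = 4845 - 85 m$)
$\left(x{\left(F \right)} + 1902\right) + \frac{-16184 + 2728}{9755 - 12026} = \left(\left(4845 - \frac{5015}{4}\right) + 1902\right) + \frac{-16184 + 2728}{9755 - 12026} = \left(\left(4845 - \frac{5015}{4}\right) + 1902\right) - \frac{13456}{-2271} = \left(\frac{14365}{4} + 1902\right) - - \frac{13456}{2271} = \frac{21973}{4} + \frac{13456}{2271} = \frac{49954507}{9084}$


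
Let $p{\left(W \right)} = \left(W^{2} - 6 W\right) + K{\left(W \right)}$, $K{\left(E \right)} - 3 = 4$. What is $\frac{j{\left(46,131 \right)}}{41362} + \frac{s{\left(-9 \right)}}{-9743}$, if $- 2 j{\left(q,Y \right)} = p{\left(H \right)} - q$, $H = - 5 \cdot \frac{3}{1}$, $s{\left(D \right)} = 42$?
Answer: $- \frac{1540869}{201494983} \approx -0.0076472$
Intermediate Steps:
$K{\left(E \right)} = 7$ ($K{\left(E \right)} = 3 + 4 = 7$)
$H = -15$ ($H = - 5 \cdot 3 \cdot 1 = \left(-5\right) 3 = -15$)
$p{\left(W \right)} = 7 + W^{2} - 6 W$ ($p{\left(W \right)} = \left(W^{2} - 6 W\right) + 7 = 7 + W^{2} - 6 W$)
$j{\left(q,Y \right)} = -161 + \frac{q}{2}$ ($j{\left(q,Y \right)} = - \frac{\left(7 + \left(-15\right)^{2} - -90\right) - q}{2} = - \frac{\left(7 + 225 + 90\right) - q}{2} = - \frac{322 - q}{2} = -161 + \frac{q}{2}$)
$\frac{j{\left(46,131 \right)}}{41362} + \frac{s{\left(-9 \right)}}{-9743} = \frac{-161 + \frac{1}{2} \cdot 46}{41362} + \frac{42}{-9743} = \left(-161 + 23\right) \frac{1}{41362} + 42 \left(- \frac{1}{9743}\right) = \left(-138\right) \frac{1}{41362} - \frac{42}{9743} = - \frac{69}{20681} - \frac{42}{9743} = - \frac{1540869}{201494983}$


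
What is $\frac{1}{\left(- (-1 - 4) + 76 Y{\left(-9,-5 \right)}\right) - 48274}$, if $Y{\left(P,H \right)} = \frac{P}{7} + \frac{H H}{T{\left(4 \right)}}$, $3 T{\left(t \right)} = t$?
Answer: $- \frac{7}{328592} \approx -2.1303 \cdot 10^{-5}$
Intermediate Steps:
$T{\left(t \right)} = \frac{t}{3}$
$Y{\left(P,H \right)} = \frac{P}{7} + \frac{3 H^{2}}{4}$ ($Y{\left(P,H \right)} = \frac{P}{7} + \frac{H H}{\frac{1}{3} \cdot 4} = P \frac{1}{7} + \frac{H^{2}}{\frac{4}{3}} = \frac{P}{7} + H^{2} \cdot \frac{3}{4} = \frac{P}{7} + \frac{3 H^{2}}{4}$)
$\frac{1}{\left(- (-1 - 4) + 76 Y{\left(-9,-5 \right)}\right) - 48274} = \frac{1}{\left(- (-1 - 4) + 76 \left(\frac{1}{7} \left(-9\right) + \frac{3 \left(-5\right)^{2}}{4}\right)\right) - 48274} = \frac{1}{\left(\left(-1\right) \left(-5\right) + 76 \left(- \frac{9}{7} + \frac{3}{4} \cdot 25\right)\right) - 48274} = \frac{1}{\left(5 + 76 \left(- \frac{9}{7} + \frac{75}{4}\right)\right) - 48274} = \frac{1}{\left(5 + 76 \cdot \frac{489}{28}\right) - 48274} = \frac{1}{\left(5 + \frac{9291}{7}\right) - 48274} = \frac{1}{\frac{9326}{7} - 48274} = \frac{1}{- \frac{328592}{7}} = - \frac{7}{328592}$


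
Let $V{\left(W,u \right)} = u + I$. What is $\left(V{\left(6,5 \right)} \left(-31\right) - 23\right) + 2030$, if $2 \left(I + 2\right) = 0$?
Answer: $1914$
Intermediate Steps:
$I = -2$ ($I = -2 + \frac{1}{2} \cdot 0 = -2 + 0 = -2$)
$V{\left(W,u \right)} = -2 + u$ ($V{\left(W,u \right)} = u - 2 = -2 + u$)
$\left(V{\left(6,5 \right)} \left(-31\right) - 23\right) + 2030 = \left(\left(-2 + 5\right) \left(-31\right) - 23\right) + 2030 = \left(3 \left(-31\right) - 23\right) + 2030 = \left(-93 - 23\right) + 2030 = -116 + 2030 = 1914$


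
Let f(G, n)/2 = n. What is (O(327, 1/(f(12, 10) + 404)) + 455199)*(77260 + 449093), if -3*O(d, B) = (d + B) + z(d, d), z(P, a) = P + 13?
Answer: 101538813198869/424 ≈ 2.3948e+11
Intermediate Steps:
z(P, a) = 13 + P
f(G, n) = 2*n
O(d, B) = -13/3 - 2*d/3 - B/3 (O(d, B) = -((d + B) + (13 + d))/3 = -((B + d) + (13 + d))/3 = -(13 + B + 2*d)/3 = -13/3 - 2*d/3 - B/3)
(O(327, 1/(f(12, 10) + 404)) + 455199)*(77260 + 449093) = ((-13/3 - ⅔*327 - 1/(3*(2*10 + 404))) + 455199)*(77260 + 449093) = ((-13/3 - 218 - 1/(3*(20 + 404))) + 455199)*526353 = ((-13/3 - 218 - ⅓/424) + 455199)*526353 = ((-13/3 - 218 - ⅓*1/424) + 455199)*526353 = ((-13/3 - 218 - 1/1272) + 455199)*526353 = (-282809/1272 + 455199)*526353 = (578730319/1272)*526353 = 101538813198869/424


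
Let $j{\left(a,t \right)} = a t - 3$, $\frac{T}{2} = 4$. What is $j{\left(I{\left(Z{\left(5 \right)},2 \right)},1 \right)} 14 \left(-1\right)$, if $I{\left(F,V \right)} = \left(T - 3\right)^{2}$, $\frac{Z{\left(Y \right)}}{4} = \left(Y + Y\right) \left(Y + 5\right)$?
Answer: $-308$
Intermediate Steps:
$T = 8$ ($T = 2 \cdot 4 = 8$)
$Z{\left(Y \right)} = 8 Y \left(5 + Y\right)$ ($Z{\left(Y \right)} = 4 \left(Y + Y\right) \left(Y + 5\right) = 4 \cdot 2 Y \left(5 + Y\right) = 8 Y \left(5 + Y\right)$)
$I{\left(F,V \right)} = 25$ ($I{\left(F,V \right)} = \left(8 - 3\right)^{2} = 5^{2} = 25$)
$j{\left(a,t \right)} = -3 + a t$
$j{\left(I{\left(Z{\left(5 \right)},2 \right)},1 \right)} 14 \left(-1\right) = \left(-3 + 25 \cdot 1\right) 14 \left(-1\right) = \left(-3 + 25\right) 14 \left(-1\right) = 22 \cdot 14 \left(-1\right) = 308 \left(-1\right) = -308$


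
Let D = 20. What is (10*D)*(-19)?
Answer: -3800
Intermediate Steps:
(10*D)*(-19) = (10*20)*(-19) = 200*(-19) = -3800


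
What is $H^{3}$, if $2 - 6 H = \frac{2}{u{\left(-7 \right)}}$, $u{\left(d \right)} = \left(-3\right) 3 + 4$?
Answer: $\frac{8}{125} \approx 0.064$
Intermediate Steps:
$u{\left(d \right)} = -5$ ($u{\left(d \right)} = -9 + 4 = -5$)
$H = \frac{2}{5}$ ($H = \frac{1}{3} - \frac{2 \frac{1}{-5}}{6} = \frac{1}{3} - \frac{2 \left(- \frac{1}{5}\right)}{6} = \frac{1}{3} - - \frac{1}{15} = \frac{1}{3} + \frac{1}{15} = \frac{2}{5} \approx 0.4$)
$H^{3} = \left(\frac{2}{5}\right)^{3} = \frac{8}{125}$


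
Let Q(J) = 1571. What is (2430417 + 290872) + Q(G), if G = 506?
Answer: 2722860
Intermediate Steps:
(2430417 + 290872) + Q(G) = (2430417 + 290872) + 1571 = 2721289 + 1571 = 2722860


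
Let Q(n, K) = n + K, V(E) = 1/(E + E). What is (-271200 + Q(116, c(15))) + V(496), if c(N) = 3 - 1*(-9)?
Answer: -268903423/992 ≈ -2.7107e+5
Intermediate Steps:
V(E) = 1/(2*E)
c(N) = 12 (c(N) = 3 + 9 = 12)
Q(n, K) = K + n
(-271200 + Q(116, c(15))) + V(496) = (-271200 + (12 + 116)) + (½)/496 = (-271200 + 128) + (½)*(1/496) = -271072 + 1/992 = -268903423/992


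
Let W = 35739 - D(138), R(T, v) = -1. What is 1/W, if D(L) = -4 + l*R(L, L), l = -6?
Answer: 1/35737 ≈ 2.7982e-5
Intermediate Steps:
D(L) = 2 (D(L) = -4 - 6*(-1) = -4 + 6 = 2)
W = 35737 (W = 35739 - 1*2 = 35739 - 2 = 35737)
1/W = 1/35737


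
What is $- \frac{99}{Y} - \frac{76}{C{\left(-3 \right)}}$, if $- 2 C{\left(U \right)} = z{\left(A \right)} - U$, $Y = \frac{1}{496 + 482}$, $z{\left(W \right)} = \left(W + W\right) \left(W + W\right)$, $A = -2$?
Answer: $-96814$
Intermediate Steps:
$z{\left(W \right)} = 4 W^{2}$ ($z{\left(W \right)} = 2 W 2 W = 4 W^{2}$)
$Y = \frac{1}{978} \approx 0.0010225$
$C{\left(U \right)} = -8 + \frac{U}{2}$ ($C{\left(U \right)} = - \frac{4 \left(-2\right)^{2} - U}{2} = - \frac{4 \cdot 4 - U}{2} = - \frac{16 - U}{2} = -8 + \frac{U}{2}$)
$- \frac{99}{Y} - \frac{76}{C{\left(-3 \right)}} = - 99 \frac{1}{\frac{1}{978}} - \frac{76}{-8 + \frac{1}{2} \left(-3\right)} = \left(-99\right) 978 - \frac{76}{-8 - \frac{3}{2}} = -96822 - \frac{76}{- \frac{19}{2}} = -96822 - -8 = -96822 + 8 = -96814$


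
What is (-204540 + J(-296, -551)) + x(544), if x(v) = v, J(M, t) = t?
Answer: -204547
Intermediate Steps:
(-204540 + J(-296, -551)) + x(544) = (-204540 - 551) + 544 = -205091 + 544 = -204547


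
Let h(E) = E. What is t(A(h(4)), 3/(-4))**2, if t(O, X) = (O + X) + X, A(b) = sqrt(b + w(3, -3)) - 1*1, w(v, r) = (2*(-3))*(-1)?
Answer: 65/4 - 5*sqrt(10) ≈ 0.43861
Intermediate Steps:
w(v, r) = 6 (w(v, r) = -6*(-1) = 6)
A(b) = -1 + sqrt(6 + b) (A(b) = sqrt(b + 6) - 1*1 = sqrt(6 + b) - 1 = -1 + sqrt(6 + b))
t(O, X) = O + 2*X
t(A(h(4)), 3/(-4))**2 = ((-1 + sqrt(6 + 4)) + 2*(3/(-4)))**2 = ((-1 + sqrt(10)) + 2*(3*(-1/4)))**2 = ((-1 + sqrt(10)) + 2*(-3/4))**2 = ((-1 + sqrt(10)) - 3/2)**2 = (-5/2 + sqrt(10))**2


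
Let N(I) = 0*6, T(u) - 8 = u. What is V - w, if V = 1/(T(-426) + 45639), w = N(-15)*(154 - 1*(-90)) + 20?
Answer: -904419/45221 ≈ -20.000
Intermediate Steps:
T(u) = 8 + u
N(I) = 0
w = 20 (w = 0*(154 - 1*(-90)) + 20 = 0*(154 + 90) + 20 = 0*244 + 20 = 0 + 20 = 20)
V = 1/45221 (V = 1/((8 - 426) + 45639) = 1/(-418 + 45639) = 1/45221 ≈ 2.2114e-5)
V - w = 1/45221 - 1*20 = 1/45221 - 20 = -904419/45221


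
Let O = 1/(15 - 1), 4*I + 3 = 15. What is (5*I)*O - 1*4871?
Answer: -68179/14 ≈ -4869.9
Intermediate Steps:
I = 3 (I = -¾ + (¼)*15 = -¾ + 15/4 = 3)
O = 1/14 ≈ 0.071429
(5*I)*O - 1*4871 = (5*3)*(1/14) - 1*4871 = 15*(1/14) - 4871 = 15/14 - 4871 = -68179/14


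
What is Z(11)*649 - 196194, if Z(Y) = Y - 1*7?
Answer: -193598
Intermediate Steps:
Z(Y) = -7 + Y (Z(Y) = Y - 7 = -7 + Y)
Z(11)*649 - 196194 = (-7 + 11)*649 - 196194 = 4*649 - 196194 = 2596 - 196194 = -193598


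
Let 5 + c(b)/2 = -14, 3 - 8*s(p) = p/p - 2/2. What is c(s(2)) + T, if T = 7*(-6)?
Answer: -80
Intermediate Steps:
s(p) = 3/8 (s(p) = 3/8 - (p/p - 2/2)/8 = 3/8 - (1 - 2*½)/8 = 3/8 - (1 - 1)/8 = 3/8 - ⅛*0 = 3/8 + 0 = 3/8)
T = -42
c(b) = -38 (c(b) = -10 + 2*(-14) = -10 - 28 = -38)
c(s(2)) + T = -38 - 42 = -80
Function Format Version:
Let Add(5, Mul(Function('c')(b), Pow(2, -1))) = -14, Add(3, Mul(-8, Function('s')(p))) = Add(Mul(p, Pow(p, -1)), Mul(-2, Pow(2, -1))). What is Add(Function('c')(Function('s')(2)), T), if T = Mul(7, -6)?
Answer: -80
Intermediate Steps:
Function('s')(p) = Rational(3, 8) (Function('s')(p) = Add(Rational(3, 8), Mul(Rational(-1, 8), Add(Mul(p, Pow(p, -1)), Mul(-2, Pow(2, -1))))) = Add(Rational(3, 8), Mul(Rational(-1, 8), Add(1, Mul(-2, Rational(1, 2))))) = Add(Rational(3, 8), Mul(Rational(-1, 8), Add(1, -1))) = Add(Rational(3, 8), Mul(Rational(-1, 8), 0)) = Add(Rational(3, 8), 0) = Rational(3, 8))
T = -42
Function('c')(b) = -38 (Function('c')(b) = Add(-10, Mul(2, -14)) = Add(-10, -28) = -38)
Add(Function('c')(Function('s')(2)), T) = Add(-38, -42) = -80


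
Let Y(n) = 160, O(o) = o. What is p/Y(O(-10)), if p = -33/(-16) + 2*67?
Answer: 2177/2560 ≈ 0.85039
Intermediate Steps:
p = 2177/16 (p = -33*(-1/16) + 134 = 33/16 + 134 = 2177/16 ≈ 136.06)
p/Y(O(-10)) = (2177/16)/160 = (2177/16)*(1/160) = 2177/2560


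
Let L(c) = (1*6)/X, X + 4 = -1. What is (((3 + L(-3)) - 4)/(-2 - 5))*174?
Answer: 1914/35 ≈ 54.686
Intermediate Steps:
X = -5 (X = -4 - 1 = -5)
L(c) = -6/5 (L(c) = (1*6)/(-5) = 6*(-⅕) = -6/5)
(((3 + L(-3)) - 4)/(-2 - 5))*174 = (((3 - 6/5) - 4)/(-2 - 5))*174 = ((9/5 - 4)/(-7))*174 = -11/5*(-⅐)*174 = (11/35)*174 = 1914/35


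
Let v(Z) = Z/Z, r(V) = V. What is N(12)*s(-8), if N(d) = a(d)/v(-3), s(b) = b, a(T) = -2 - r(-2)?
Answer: 0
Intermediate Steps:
v(Z) = 1
a(T) = 0 (a(T) = -2 - 1*(-2) = -2 + 2 = 0)
N(d) = 0 (N(d) = 0/1 = 0*1 = 0)
N(12)*s(-8) = 0*(-8) = 0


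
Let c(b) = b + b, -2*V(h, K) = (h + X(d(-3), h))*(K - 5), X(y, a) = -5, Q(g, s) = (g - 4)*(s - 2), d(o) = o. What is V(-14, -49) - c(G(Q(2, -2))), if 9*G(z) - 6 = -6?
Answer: -513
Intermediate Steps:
Q(g, s) = (-4 + g)*(-2 + s)
G(z) = 0 (G(z) = ⅔ + (⅑)*(-6) = ⅔ - ⅔ = 0)
V(h, K) = -(-5 + K)*(-5 + h)/2 (V(h, K) = -(h - 5)*(K - 5)/2 = -(-5 + h)*(-5 + K)/2 = -(-5 + K)*(-5 + h)/2)
c(b) = 2*b
V(-14, -49) - c(G(Q(2, -2))) = (-25/2 + (5/2)*(-49) + (5/2)*(-14) - ½*(-49)*(-14)) - 2*0 = (-25/2 - 245/2 - 35 - 343) - 1*0 = -513 + 0 = -513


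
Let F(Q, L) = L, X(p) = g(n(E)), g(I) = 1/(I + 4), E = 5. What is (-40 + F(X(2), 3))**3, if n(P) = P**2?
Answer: -50653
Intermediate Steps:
g(I) = 1/(4 + I)
X(p) = 1/29 (X(p) = 1/(4 + 5**2) = 1/(4 + 25) = 1/29)
(-40 + F(X(2), 3))**3 = (-40 + 3)**3 = (-37)**3 = -50653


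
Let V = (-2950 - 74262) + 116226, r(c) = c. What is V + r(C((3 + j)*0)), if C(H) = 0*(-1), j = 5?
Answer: 39014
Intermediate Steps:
C(H) = 0
V = 39014 (V = -77212 + 116226 = 39014)
V + r(C((3 + j)*0)) = 39014 + 0 = 39014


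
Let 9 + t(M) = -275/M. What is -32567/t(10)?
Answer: 65134/73 ≈ 892.25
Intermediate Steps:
t(M) = -9 - 275/M
-32567/t(10) = -32567/(-9 - 275/10) = -32567/(-9 - 275*⅒) = -32567/(-9 - 55/2) = -32567/(-73/2) = -32567*(-2/73) = 65134/73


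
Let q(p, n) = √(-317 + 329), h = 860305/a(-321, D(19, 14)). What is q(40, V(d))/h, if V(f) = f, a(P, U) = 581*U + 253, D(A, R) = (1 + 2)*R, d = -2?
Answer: 9862*√3/172061 ≈ 0.099276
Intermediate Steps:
D(A, R) = 3*R
a(P, U) = 253 + 581*U
h = 172061/4931 (h = 860305/(253 + 581*(3*14)) = 860305/(253 + 581*42) = 860305/(253 + 24402) = 860305/24655 = 860305*(1/24655) = 172061/4931 ≈ 34.894)
q(p, n) = 2*√3 (q(p, n) = √12 = 2*√3)
q(40, V(d))/h = (2*√3)/(172061/4931) = (2*√3)*(4931/172061) = 9862*√3/172061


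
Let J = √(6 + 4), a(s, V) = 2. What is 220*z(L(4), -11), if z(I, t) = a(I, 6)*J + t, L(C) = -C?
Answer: -2420 + 440*√10 ≈ -1028.6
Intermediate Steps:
J = √10 ≈ 3.1623
z(I, t) = t + 2*√10 (z(I, t) = 2*√10 + t = t + 2*√10)
220*z(L(4), -11) = 220*(-11 + 2*√10) = -2420 + 440*√10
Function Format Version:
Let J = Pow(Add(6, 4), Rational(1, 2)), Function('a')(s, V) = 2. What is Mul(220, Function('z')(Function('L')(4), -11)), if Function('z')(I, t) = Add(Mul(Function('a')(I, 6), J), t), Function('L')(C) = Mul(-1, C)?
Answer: Add(-2420, Mul(440, Pow(10, Rational(1, 2)))) ≈ -1028.6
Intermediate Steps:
J = Pow(10, Rational(1, 2)) ≈ 3.1623
Function('z')(I, t) = Add(t, Mul(2, Pow(10, Rational(1, 2)))) (Function('z')(I, t) = Add(Mul(2, Pow(10, Rational(1, 2))), t) = Add(t, Mul(2, Pow(10, Rational(1, 2)))))
Mul(220, Function('z')(Function('L')(4), -11)) = Mul(220, Add(-11, Mul(2, Pow(10, Rational(1, 2))))) = Add(-2420, Mul(440, Pow(10, Rational(1, 2))))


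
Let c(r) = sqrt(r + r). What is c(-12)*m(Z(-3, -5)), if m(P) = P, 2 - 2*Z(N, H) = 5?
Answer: -3*I*sqrt(6) ≈ -7.3485*I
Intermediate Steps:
Z(N, H) = -3/2 (Z(N, H) = 1 - 1/2*5 = 1 - 5/2 = -3/2)
c(r) = sqrt(2)*sqrt(r) (c(r) = sqrt(2*r) = sqrt(2)*sqrt(r))
c(-12)*m(Z(-3, -5)) = (sqrt(2)*sqrt(-12))*(-3/2) = (sqrt(2)*(2*I*sqrt(3)))*(-3/2) = (2*I*sqrt(6))*(-3/2) = -3*I*sqrt(6)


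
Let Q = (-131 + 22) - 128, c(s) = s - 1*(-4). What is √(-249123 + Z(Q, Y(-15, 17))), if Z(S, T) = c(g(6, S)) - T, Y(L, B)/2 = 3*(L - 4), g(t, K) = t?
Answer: I*√248999 ≈ 499.0*I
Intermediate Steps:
c(s) = 4 + s (c(s) = s + 4 = 4 + s)
Y(L, B) = -24 + 6*L (Y(L, B) = 2*(3*(L - 4)) = 2*(3*(-4 + L)) = 2*(-12 + 3*L) = -24 + 6*L)
Q = -237 (Q = -109 - 128 = -237)
Z(S, T) = 10 - T (Z(S, T) = (4 + 6) - T = 10 - T)
√(-249123 + Z(Q, Y(-15, 17))) = √(-249123 + (10 - (-24 + 6*(-15)))) = √(-249123 + (10 - (-24 - 90))) = √(-249123 + (10 - 1*(-114))) = √(-249123 + (10 + 114)) = √(-249123 + 124) = √(-248999) = I*√248999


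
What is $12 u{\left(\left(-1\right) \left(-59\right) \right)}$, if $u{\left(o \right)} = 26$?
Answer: $312$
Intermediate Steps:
$12 u{\left(\left(-1\right) \left(-59\right) \right)} = 12 \cdot 26 = 312$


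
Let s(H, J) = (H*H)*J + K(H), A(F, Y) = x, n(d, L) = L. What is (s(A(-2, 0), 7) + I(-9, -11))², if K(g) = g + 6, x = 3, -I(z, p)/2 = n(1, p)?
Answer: 8836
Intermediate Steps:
I(z, p) = -2*p
K(g) = 6 + g
A(F, Y) = 3
s(H, J) = 6 + H + J*H² (s(H, J) = (H*H)*J + (6 + H) = H²*J + (6 + H) = J*H² + (6 + H) = 6 + H + J*H²)
(s(A(-2, 0), 7) + I(-9, -11))² = ((6 + 3 + 7*3²) - 2*(-11))² = ((6 + 3 + 7*9) + 22)² = ((6 + 3 + 63) + 22)² = (72 + 22)² = 94² = 8836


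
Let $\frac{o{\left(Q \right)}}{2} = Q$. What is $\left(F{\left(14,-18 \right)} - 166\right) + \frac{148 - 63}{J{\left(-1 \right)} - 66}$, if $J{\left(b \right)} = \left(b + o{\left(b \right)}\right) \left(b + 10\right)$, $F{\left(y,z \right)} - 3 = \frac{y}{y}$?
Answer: $- \frac{15151}{93} \approx -162.91$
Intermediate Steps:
$F{\left(y,z \right)} = 4$ ($F{\left(y,z \right)} = 3 + \frac{y}{y} = 3 + 1 = 4$)
$o{\left(Q \right)} = 2 Q$
$J{\left(b \right)} = 3 b \left(10 + b\right)$ ($J{\left(b \right)} = \left(b + 2 b\right) \left(b + 10\right) = 3 b \left(10 + b\right)$)
$\left(F{\left(14,-18 \right)} - 166\right) + \frac{148 - 63}{J{\left(-1 \right)} - 66} = \left(4 - 166\right) + \frac{148 - 63}{3 \left(-1\right) \left(10 - 1\right) - 66} = -162 + \frac{85}{3 \left(-1\right) 9 - 66} = -162 + \frac{85}{-27 - 66} = -162 + \frac{85}{-93} = -162 + 85 \left(- \frac{1}{93}\right) = -162 - \frac{85}{93} = - \frac{15151}{93}$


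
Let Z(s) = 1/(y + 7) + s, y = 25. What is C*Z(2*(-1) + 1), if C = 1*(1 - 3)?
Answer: 31/16 ≈ 1.9375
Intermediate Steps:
C = -2 (C = 1*(-2) = -2)
Z(s) = 1/32 + s (Z(s) = 1/(25 + 7) + s = 1/32 + s)
C*Z(2*(-1) + 1) = -2*(1/32 + (2*(-1) + 1)) = -2*(1/32 + (-2 + 1)) = -2*(1/32 - 1) = -2*(-31/32) = 31/16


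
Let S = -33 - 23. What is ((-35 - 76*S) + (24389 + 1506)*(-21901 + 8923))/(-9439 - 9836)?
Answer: 112020363/6425 ≈ 17435.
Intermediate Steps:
S = -56
((-35 - 76*S) + (24389 + 1506)*(-21901 + 8923))/(-9439 - 9836) = ((-35 - 76*(-56)) + (24389 + 1506)*(-21901 + 8923))/(-9439 - 9836) = ((-35 + 4256) + 25895*(-12978))/(-19275) = (4221 - 336065310)*(-1/19275) = -336061089*(-1/19275) = 112020363/6425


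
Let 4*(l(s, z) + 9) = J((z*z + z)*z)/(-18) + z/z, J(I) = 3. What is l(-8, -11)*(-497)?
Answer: 104867/24 ≈ 4369.5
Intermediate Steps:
l(s, z) = -211/24 (l(s, z) = -9 + (3/(-18) + z/z)/4 = -9 + (3*(-1/18) + 1)/4 = -9 + (-1/6 + 1)/4 = -9 + (1/4)*(5/6) = -9 + 5/24 = -211/24)
l(-8, -11)*(-497) = -211/24*(-497) = 104867/24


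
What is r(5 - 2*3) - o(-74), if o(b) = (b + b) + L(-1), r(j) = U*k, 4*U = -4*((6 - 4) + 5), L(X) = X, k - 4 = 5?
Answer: 86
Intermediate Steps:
k = 9 (k = 4 + 5 = 9)
U = -7 (U = (-4*((6 - 4) + 5))/4 = (-4*(2 + 5))/4 = (-4*7)/4 = (1/4)*(-28) = -7)
r(j) = -63 (r(j) = -7*9 = -63)
o(b) = -1 + 2*b (o(b) = (b + b) - 1 = 2*b - 1 = -1 + 2*b)
r(5 - 2*3) - o(-74) = -63 - (-1 + 2*(-74)) = -63 - (-1 - 148) = -63 - 1*(-149) = -63 + 149 = 86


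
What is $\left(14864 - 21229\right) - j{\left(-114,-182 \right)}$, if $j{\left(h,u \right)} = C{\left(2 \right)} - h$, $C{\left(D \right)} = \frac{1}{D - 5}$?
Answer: $- \frac{19436}{3} \approx -6478.7$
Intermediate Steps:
$C{\left(D \right)} = \frac{1}{-5 + D}$
$j{\left(h,u \right)} = - \frac{1}{3} - h$ ($j{\left(h,u \right)} = \frac{1}{-5 + 2} - h = \frac{1}{-3} - h = - \frac{1}{3} - h$)
$\left(14864 - 21229\right) - j{\left(-114,-182 \right)} = \left(14864 - 21229\right) - \left(- \frac{1}{3} - -114\right) = \left(14864 - 21229\right) - \left(- \frac{1}{3} + 114\right) = -6365 - \frac{341}{3} = - \frac{19436}{3}$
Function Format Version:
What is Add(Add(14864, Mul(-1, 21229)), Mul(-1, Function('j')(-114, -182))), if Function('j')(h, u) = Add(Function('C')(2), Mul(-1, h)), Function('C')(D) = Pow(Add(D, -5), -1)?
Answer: Rational(-19436, 3) ≈ -6478.7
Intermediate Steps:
Function('C')(D) = Pow(Add(-5, D), -1)
Function('j')(h, u) = Add(Rational(-1, 3), Mul(-1, h)) (Function('j')(h, u) = Add(Pow(Add(-5, 2), -1), Mul(-1, h)) = Add(Pow(-3, -1), Mul(-1, h)) = Add(Rational(-1, 3), Mul(-1, h)))
Add(Add(14864, Mul(-1, 21229)), Mul(-1, Function('j')(-114, -182))) = Add(Add(14864, Mul(-1, 21229)), Mul(-1, Add(Rational(-1, 3), Mul(-1, -114)))) = Add(Add(14864, -21229), Mul(-1, Add(Rational(-1, 3), 114))) = Add(-6365, Mul(-1, Rational(341, 3))) = Add(-6365, Rational(-341, 3)) = Rational(-19436, 3)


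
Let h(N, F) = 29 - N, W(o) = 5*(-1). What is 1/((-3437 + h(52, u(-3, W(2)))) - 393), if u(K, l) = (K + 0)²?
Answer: -1/3853 ≈ -0.00025954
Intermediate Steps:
W(o) = -5
u(K, l) = K²
1/((-3437 + h(52, u(-3, W(2)))) - 393) = 1/((-3437 + (29 - 1*52)) - 393) = 1/((-3437 + (29 - 52)) - 393) = 1/((-3437 - 23) - 393) = 1/(-3460 - 393) = 1/(-3853) = -1/3853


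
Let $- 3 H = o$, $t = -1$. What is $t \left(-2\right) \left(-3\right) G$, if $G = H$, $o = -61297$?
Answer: $-122594$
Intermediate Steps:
$H = \frac{61297}{3}$ ($H = \left(- \frac{1}{3}\right) \left(-61297\right) = \frac{61297}{3} \approx 20432.0$)
$G = \frac{61297}{3} \approx 20432.0$
$t \left(-2\right) \left(-3\right) G = \left(-1\right) \left(-2\right) \left(-3\right) \frac{61297}{3} = 2 \left(-3\right) \frac{61297}{3} = \left(-6\right) \frac{61297}{3} = -122594$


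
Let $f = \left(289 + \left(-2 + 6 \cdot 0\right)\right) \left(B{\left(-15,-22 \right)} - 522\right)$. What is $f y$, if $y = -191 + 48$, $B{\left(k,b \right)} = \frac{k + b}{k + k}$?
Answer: $\frac{641183543}{30} \approx 2.1373 \cdot 10^{7}$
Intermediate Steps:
$B{\left(k,b \right)} = \frac{b + k}{2 k}$
$y = -143$
$f = - \frac{4483801}{30}$ ($f = \left(289 + \left(-2 + 6 \cdot 0\right)\right) \left(\frac{-22 - 15}{2 \left(-15\right)} - 522\right) = \left(289 + \left(-2 + 0\right)\right) \left(\frac{1}{2} \left(- \frac{1}{15}\right) \left(-37\right) - 522\right) = \left(289 - 2\right) \left(\frac{37}{30} - 522\right) = 287 \left(- \frac{15623}{30}\right) = - \frac{4483801}{30} \approx -1.4946 \cdot 10^{5}$)
$f y = \left(- \frac{4483801}{30}\right) \left(-143\right) = \frac{641183543}{30}$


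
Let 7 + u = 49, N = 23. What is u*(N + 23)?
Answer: 1932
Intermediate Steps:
u = 42 (u = -7 + 49 = 42)
u*(N + 23) = 42*(23 + 23) = 42*46 = 1932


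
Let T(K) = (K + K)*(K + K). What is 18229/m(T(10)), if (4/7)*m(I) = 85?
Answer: 72916/595 ≈ 122.55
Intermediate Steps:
T(K) = 4*K² (T(K) = (2*K)*(2*K) = 4*K²)
m(I) = 595/4 (m(I) = (7/4)*85 = 595/4)
18229/m(T(10)) = 18229/(595/4) = 18229*(4/595) = 72916/595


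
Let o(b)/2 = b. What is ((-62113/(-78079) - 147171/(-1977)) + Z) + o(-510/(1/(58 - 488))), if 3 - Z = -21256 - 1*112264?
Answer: 29441922995473/51454061 ≈ 5.7220e+5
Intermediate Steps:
o(b) = 2*b
Z = 133523 (Z = 3 - (-21256 - 1*112264) = 3 - (-21256 - 112264) = 3 - 1*(-133520) = 3 + 133520 = 133523)
((-62113/(-78079) - 147171/(-1977)) + Z) + o(-510/(1/(58 - 488))) = ((-62113/(-78079) - 147171/(-1977)) + 133523) + 2*(-510/(1/(58 - 488))) = ((-62113*(-1/78079) - 147171*(-1/1977)) + 133523) + 2*(-510/(1/(-430))) = ((62113/78079 + 49057/659) + 133523) + 2*(-510/(-1/430)) = (3871253970/51454061 + 133523) + 2*(-510*(-430)) = 6874171840873/51454061 + 2*219300 = 6874171840873/51454061 + 438600 = 29441922995473/51454061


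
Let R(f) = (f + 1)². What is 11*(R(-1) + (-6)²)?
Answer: 396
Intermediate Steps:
R(f) = (1 + f)²
11*(R(-1) + (-6)²) = 11*((1 - 1)² + (-6)²) = 11*(0² + 36) = 11*(0 + 36) = 11*36 = 396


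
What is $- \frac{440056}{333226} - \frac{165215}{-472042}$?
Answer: $- \frac{76335490381}{78648333746} \approx -0.97059$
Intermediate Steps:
$- \frac{440056}{333226} - \frac{165215}{-472042} = \left(-440056\right) \frac{1}{333226} - - \frac{165215}{472042} = - \frac{220028}{166613} + \frac{165215}{472042} = - \frac{76335490381}{78648333746}$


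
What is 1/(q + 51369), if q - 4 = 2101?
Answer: 1/53474 ≈ 1.8701e-5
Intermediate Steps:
q = 2105 (q = 4 + 2101 = 2105)
1/(q + 51369) = 1/(2105 + 51369) = 1/53474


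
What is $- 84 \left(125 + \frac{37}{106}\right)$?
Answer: $- \frac{558054}{53} \approx -10529.0$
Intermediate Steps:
$- 84 \left(125 + \frac{37}{106}\right) = \left(-84\right) \frac{13287}{106} = - \frac{558054}{53}$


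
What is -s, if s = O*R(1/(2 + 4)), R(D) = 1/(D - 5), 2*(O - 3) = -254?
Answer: -744/29 ≈ -25.655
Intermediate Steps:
O = -124 (O = 3 + (½)*(-254) = 3 - 127 = -124)
R(D) = 1/(-5 + D)
s = 744/29 (s = -124/(-5 + 1/(2 + 4)) = -124/(-5 + 1/6) = -124/(-5 + ⅙) = -124/(-29/6) = -124*(-6/29) = 744/29 ≈ 25.655)
-s = -1*744/29 = -744/29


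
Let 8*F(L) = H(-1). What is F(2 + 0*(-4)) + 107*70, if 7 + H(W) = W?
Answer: 7489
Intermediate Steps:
H(W) = -7 + W
F(L) = -1 (F(L) = (-7 - 1)/8 = (⅛)*(-8) = -1)
F(2 + 0*(-4)) + 107*70 = -1 + 107*70 = -1 + 7490 = 7489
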